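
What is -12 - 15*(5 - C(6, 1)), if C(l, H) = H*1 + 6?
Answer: 18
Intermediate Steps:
C(l, H) = 6 + H (C(l, H) = H + 6 = 6 + H)
-12 - 15*(5 - C(6, 1)) = -12 - 15*(5 - (6 + 1)) = -12 - 15*(5 - 1*7) = -12 - 15*(5 - 7) = -12 - 15*(-2) = -12 + 30 = 18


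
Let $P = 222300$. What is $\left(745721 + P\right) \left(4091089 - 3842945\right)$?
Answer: $240208603024$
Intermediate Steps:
$\left(745721 + P\right) \left(4091089 - 3842945\right) = \left(745721 + 222300\right) \left(4091089 - 3842945\right) = 968021 \cdot 248144 = 240208603024$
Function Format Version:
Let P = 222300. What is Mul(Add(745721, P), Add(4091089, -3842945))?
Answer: 240208603024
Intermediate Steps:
Mul(Add(745721, P), Add(4091089, -3842945)) = Mul(Add(745721, 222300), Add(4091089, -3842945)) = Mul(968021, 248144) = 240208603024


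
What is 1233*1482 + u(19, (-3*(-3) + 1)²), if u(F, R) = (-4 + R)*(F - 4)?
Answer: 1828746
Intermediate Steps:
u(F, R) = (-4 + F)*(-4 + R) (u(F, R) = (-4 + R)*(-4 + F) = (-4 + F)*(-4 + R))
1233*1482 + u(19, (-3*(-3) + 1)²) = 1233*1482 + (16 - 4*19 - 4*(-3*(-3) + 1)² + 19*(-3*(-3) + 1)²) = 1827306 + (16 - 76 - 4*(9 + 1)² + 19*(9 + 1)²) = 1827306 + (16 - 76 - 4*10² + 19*10²) = 1827306 + (16 - 76 - 4*100 + 19*100) = 1827306 + (16 - 76 - 400 + 1900) = 1827306 + 1440 = 1828746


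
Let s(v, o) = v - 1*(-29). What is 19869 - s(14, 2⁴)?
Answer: 19826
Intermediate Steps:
s(v, o) = 29 + v (s(v, o) = v + 29 = 29 + v)
19869 - s(14, 2⁴) = 19869 - (29 + 14) = 19869 - 1*43 = 19869 - 43 = 19826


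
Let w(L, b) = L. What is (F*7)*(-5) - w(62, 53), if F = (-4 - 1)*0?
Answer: -62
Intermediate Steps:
F = 0 (F = -5*0 = 0)
(F*7)*(-5) - w(62, 53) = (0*7)*(-5) - 1*62 = 0*(-5) - 62 = 0 - 62 = -62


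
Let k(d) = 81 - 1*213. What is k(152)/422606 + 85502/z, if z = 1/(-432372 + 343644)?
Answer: -1603033612917234/211303 ≈ -7.5864e+9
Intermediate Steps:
k(d) = -132 (k(d) = 81 - 213 = -132)
z = -1/88728 (z = 1/(-88728) = -1/88728 ≈ -1.1270e-5)
k(152)/422606 + 85502/z = -132/422606 + 85502/(-1/88728) = -132*1/422606 + 85502*(-88728) = -66/211303 - 7586421456 = -1603033612917234/211303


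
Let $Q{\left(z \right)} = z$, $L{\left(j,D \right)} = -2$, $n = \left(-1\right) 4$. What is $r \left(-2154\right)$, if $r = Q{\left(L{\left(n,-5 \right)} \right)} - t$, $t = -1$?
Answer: $2154$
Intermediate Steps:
$n = -4$
$r = -1$ ($r = -2 - -1 = -2 + 1 = -1$)
$r \left(-2154\right) = \left(-1\right) \left(-2154\right) = 2154$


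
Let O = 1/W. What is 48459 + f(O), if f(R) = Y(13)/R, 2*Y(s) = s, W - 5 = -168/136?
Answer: 824219/17 ≈ 48484.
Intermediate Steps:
W = 64/17 (W = 5 - 168/136 = 5 - 168*1/136 = 5 - 21/17 = 64/17 ≈ 3.7647)
Y(s) = s/2
O = 17/64 (O = 1/(64/17) = 17/64 ≈ 0.26563)
f(R) = 13/(2*R) (f(R) = ((1/2)*13)/R = 13/(2*R))
48459 + f(O) = 48459 + 13/(2*(17/64)) = 48459 + (13/2)*(64/17) = 48459 + 416/17 = 824219/17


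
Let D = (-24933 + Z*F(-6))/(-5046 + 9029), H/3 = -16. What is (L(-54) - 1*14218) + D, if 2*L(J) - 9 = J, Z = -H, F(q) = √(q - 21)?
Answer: -113489689/7966 + 144*I*√3/3983 ≈ -14247.0 + 0.06262*I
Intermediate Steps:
H = -48 (H = 3*(-16) = -48)
F(q) = √(-21 + q)
Z = 48 (Z = -1*(-48) = 48)
L(J) = 9/2 + J/2
D = -24933/3983 + 144*I*√3/3983 (D = (-24933 + 48*√(-21 - 6))/(-5046 + 9029) = (-24933 + 48*√(-27))/3983 = (-24933 + 48*(3*I*√3))*(1/3983) = (-24933 + 144*I*√3)*(1/3983) = -24933/3983 + 144*I*√3/3983 ≈ -6.2599 + 0.06262*I)
(L(-54) - 1*14218) + D = ((9/2 + (½)*(-54)) - 1*14218) + (-24933/3983 + 144*I*√3/3983) = ((9/2 - 27) - 14218) + (-24933/3983 + 144*I*√3/3983) = (-45/2 - 14218) + (-24933/3983 + 144*I*√3/3983) = -28481/2 + (-24933/3983 + 144*I*√3/3983) = -113489689/7966 + 144*I*√3/3983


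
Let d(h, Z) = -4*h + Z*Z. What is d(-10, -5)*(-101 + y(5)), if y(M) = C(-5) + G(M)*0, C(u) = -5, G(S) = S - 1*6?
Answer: -6890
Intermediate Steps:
G(S) = -6 + S (G(S) = S - 6 = -6 + S)
d(h, Z) = Z**2 - 4*h (d(h, Z) = -4*h + Z**2 = Z**2 - 4*h)
y(M) = -5 (y(M) = -5 + (-6 + M)*0 = -5 + 0 = -5)
d(-10, -5)*(-101 + y(5)) = ((-5)**2 - 4*(-10))*(-101 - 5) = (25 + 40)*(-106) = 65*(-106) = -6890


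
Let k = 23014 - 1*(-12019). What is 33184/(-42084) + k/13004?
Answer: 260701009/136815084 ≈ 1.9055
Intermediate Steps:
k = 35033 (k = 23014 + 12019 = 35033)
33184/(-42084) + k/13004 = 33184/(-42084) + 35033/13004 = 33184*(-1/42084) + 35033*(1/13004) = -8296/10521 + 35033/13004 = 260701009/136815084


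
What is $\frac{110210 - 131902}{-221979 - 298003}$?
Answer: $\frac{10846}{259991} \approx 0.041717$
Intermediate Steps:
$\frac{110210 - 131902}{-221979 - 298003} = - \frac{21692}{-519982} = \left(-21692\right) \left(- \frac{1}{519982}\right) = \frac{10846}{259991}$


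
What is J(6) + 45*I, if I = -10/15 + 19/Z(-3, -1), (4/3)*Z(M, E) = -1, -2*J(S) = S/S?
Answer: -2341/2 ≈ -1170.5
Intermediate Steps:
J(S) = -1/2 (J(S) = -S/(2*S) = -1/2*1 = -1/2)
Z(M, E) = -3/4 (Z(M, E) = (3/4)*(-1) = -3/4)
I = -26 (I = -10/15 + 19/(-3/4) = -10*1/15 + 19*(-4/3) = -2/3 - 76/3 = -26)
J(6) + 45*I = -1/2 + 45*(-26) = -1/2 - 1170 = -2341/2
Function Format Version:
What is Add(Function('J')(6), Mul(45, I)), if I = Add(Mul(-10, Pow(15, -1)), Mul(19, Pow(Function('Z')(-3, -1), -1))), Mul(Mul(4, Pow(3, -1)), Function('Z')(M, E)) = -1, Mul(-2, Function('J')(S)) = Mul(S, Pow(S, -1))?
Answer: Rational(-2341, 2) ≈ -1170.5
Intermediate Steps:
Function('J')(S) = Rational(-1, 2) (Function('J')(S) = Mul(Rational(-1, 2), Mul(S, Pow(S, -1))) = Mul(Rational(-1, 2), 1) = Rational(-1, 2))
Function('Z')(M, E) = Rational(-3, 4) (Function('Z')(M, E) = Mul(Rational(3, 4), -1) = Rational(-3, 4))
I = -26 (I = Add(Mul(-10, Pow(15, -1)), Mul(19, Pow(Rational(-3, 4), -1))) = Add(Mul(-10, Rational(1, 15)), Mul(19, Rational(-4, 3))) = Add(Rational(-2, 3), Rational(-76, 3)) = -26)
Add(Function('J')(6), Mul(45, I)) = Add(Rational(-1, 2), Mul(45, -26)) = Add(Rational(-1, 2), -1170) = Rational(-2341, 2)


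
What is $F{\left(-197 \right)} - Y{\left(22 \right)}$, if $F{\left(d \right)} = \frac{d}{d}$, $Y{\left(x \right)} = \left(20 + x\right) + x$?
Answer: $-63$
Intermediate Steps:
$Y{\left(x \right)} = 20 + 2 x$
$F{\left(d \right)} = 1$
$F{\left(-197 \right)} - Y{\left(22 \right)} = 1 - \left(20 + 2 \cdot 22\right) = 1 - \left(20 + 44\right) = 1 - 64 = -63$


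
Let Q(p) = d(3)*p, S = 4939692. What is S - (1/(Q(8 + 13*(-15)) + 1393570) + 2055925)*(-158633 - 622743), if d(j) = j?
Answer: 2237806819840669804/1393009 ≈ 1.6065e+12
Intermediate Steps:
Q(p) = 3*p
S - (1/(Q(8 + 13*(-15)) + 1393570) + 2055925)*(-158633 - 622743) = 4939692 - (1/(3*(8 + 13*(-15)) + 1393570) + 2055925)*(-158633 - 622743) = 4939692 - (1/(3*(8 - 195) + 1393570) + 2055925)*(-781376) = 4939692 - (1/(3*(-187) + 1393570) + 2055925)*(-781376) = 4939692 - (1/(-561 + 1393570) + 2055925)*(-781376) = 4939692 - (1/1393009 + 2055925)*(-781376) = 4939692 - 2863922028326*(-781376)/1393009 = 4939692 - 1*(-2237799938805256576/1393009) = 4939692 + 2237799938805256576/1393009 = 2237806819840669804/1393009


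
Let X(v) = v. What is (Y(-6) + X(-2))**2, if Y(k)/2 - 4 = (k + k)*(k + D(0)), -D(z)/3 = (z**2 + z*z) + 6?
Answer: 338724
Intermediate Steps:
D(z) = -18 - 6*z**2 (D(z) = -3*((z**2 + z*z) + 6) = -3*((z**2 + z**2) + 6) = -3*(2*z**2 + 6) = -3*(6 + 2*z**2) = -18 - 6*z**2)
Y(k) = 8 + 4*k*(-18 + k) (Y(k) = 8 + 2*((k + k)*(k + (-18 - 6*0**2))) = 8 + 2*((2*k)*(k + (-18 - 6*0))) = 8 + 2*((2*k)*(k + (-18 + 0))) = 8 + 2*((2*k)*(k - 18)) = 8 + 2*((2*k)*(-18 + k)) = 8 + 2*(2*k*(-18 + k)) = 8 + 4*k*(-18 + k))
(Y(-6) + X(-2))**2 = ((8 - 72*(-6) + 4*(-6)**2) - 2)**2 = ((8 + 432 + 4*36) - 2)**2 = ((8 + 432 + 144) - 2)**2 = (584 - 2)**2 = 582**2 = 338724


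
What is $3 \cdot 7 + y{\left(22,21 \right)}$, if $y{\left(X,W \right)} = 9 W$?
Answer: $210$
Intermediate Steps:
$3 \cdot 7 + y{\left(22,21 \right)} = 3 \cdot 7 + 9 \cdot 21 = 21 + 189 = 210$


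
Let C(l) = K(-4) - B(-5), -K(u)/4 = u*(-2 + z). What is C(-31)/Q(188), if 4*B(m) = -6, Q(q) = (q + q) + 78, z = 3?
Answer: 35/908 ≈ 0.038546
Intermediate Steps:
K(u) = -4*u (K(u) = -4*u*(-2 + 3) = -4*u)
Q(q) = 78 + 2*q (Q(q) = 2*q + 78 = 78 + 2*q)
B(m) = -3/2 (B(m) = (¼)*(-6) = -3/2)
C(l) = 35/2 (C(l) = -4*(-4) - 1*(-3/2) = 16 + 3/2 = 35/2)
C(-31)/Q(188) = 35/(2*(78 + 2*188)) = 35/(2*(78 + 376)) = (35/2)/454 = (35/2)*(1/454) = 35/908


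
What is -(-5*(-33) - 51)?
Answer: -114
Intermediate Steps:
-(-5*(-33) - 51) = -(165 - 51) = -1*114 = -114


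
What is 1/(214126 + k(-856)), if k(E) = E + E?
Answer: 1/212414 ≈ 4.7078e-6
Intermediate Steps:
k(E) = 2*E
1/(214126 + k(-856)) = 1/(214126 + 2*(-856)) = 1/(214126 - 1712) = 1/212414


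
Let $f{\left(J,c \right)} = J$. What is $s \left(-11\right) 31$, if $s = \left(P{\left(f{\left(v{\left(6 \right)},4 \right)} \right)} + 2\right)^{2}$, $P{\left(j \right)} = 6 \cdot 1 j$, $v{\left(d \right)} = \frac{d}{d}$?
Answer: $-21824$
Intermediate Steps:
$v{\left(d \right)} = 1$
$P{\left(j \right)} = 6 j$
$s = 64$ ($s = \left(6 \cdot 1 + 2\right)^{2} = \left(6 + 2\right)^{2} = 8^{2} = 64$)
$s \left(-11\right) 31 = 64 \left(-11\right) 31 = \left(-704\right) 31 = -21824$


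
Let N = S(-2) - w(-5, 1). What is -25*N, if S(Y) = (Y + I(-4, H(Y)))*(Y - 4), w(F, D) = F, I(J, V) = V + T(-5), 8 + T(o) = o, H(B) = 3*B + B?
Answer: -3575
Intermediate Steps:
H(B) = 4*B
T(o) = -8 + o
I(J, V) = -13 + V (I(J, V) = V + (-8 - 5) = V - 13 = -13 + V)
S(Y) = (-13 + 5*Y)*(-4 + Y) (S(Y) = (Y + (-13 + 4*Y))*(Y - 4) = (-13 + 5*Y)*(-4 + Y))
N = 143 (N = (52 - 33*(-2) + 5*(-2)²) - 1*(-5) = (52 + 66 + 5*4) + 5 = (52 + 66 + 20) + 5 = 138 + 5 = 143)
-25*N = -25*143 = -3575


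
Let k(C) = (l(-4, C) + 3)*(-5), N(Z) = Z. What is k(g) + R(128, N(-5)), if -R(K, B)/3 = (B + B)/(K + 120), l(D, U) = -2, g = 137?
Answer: -605/124 ≈ -4.8790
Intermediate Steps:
k(C) = -5 (k(C) = (-2 + 3)*(-5) = 1*(-5) = -5)
R(K, B) = -6*B/(120 + K) (R(K, B) = -3*(B + B)/(K + 120) = -3*2*B/(120 + K) = -6*B/(120 + K))
k(g) + R(128, N(-5)) = -5 - 6*(-5)/(120 + 128) = -5 - 6*(-5)/248 = -5 - 6*(-5)*1/248 = -5 + 15/124 = -605/124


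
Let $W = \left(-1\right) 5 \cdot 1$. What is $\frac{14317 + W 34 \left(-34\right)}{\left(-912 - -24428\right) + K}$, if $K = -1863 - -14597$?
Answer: $\frac{693}{1250} \approx 0.5544$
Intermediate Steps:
$K = 12734$ ($K = -1863 + 14597 = 12734$)
$W = -5$ ($W = \left(-5\right) 1 = -5$)
$\frac{14317 + W 34 \left(-34\right)}{\left(-912 - -24428\right) + K} = \frac{14317 + \left(-5\right) 34 \left(-34\right)}{\left(-912 - -24428\right) + 12734} = \frac{14317 - -5780}{\left(-912 + 24428\right) + 12734} = \frac{14317 + 5780}{23516 + 12734} = \frac{20097}{36250} = 20097 \cdot \frac{1}{36250} = \frac{693}{1250}$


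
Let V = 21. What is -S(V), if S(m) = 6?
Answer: -6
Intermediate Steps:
-S(V) = -1*6 = -6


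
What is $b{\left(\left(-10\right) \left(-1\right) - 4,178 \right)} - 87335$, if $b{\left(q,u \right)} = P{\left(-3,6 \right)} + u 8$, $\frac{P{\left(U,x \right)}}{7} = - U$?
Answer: $-85890$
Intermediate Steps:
$P{\left(U,x \right)} = - 7 U$ ($P{\left(U,x \right)} = 7 \left(- U\right) = - 7 U$)
$b{\left(q,u \right)} = 21 + 8 u$ ($b{\left(q,u \right)} = \left(-7\right) \left(-3\right) + u 8 = 21 + 8 u$)
$b{\left(\left(-10\right) \left(-1\right) - 4,178 \right)} - 87335 = \left(21 + 8 \cdot 178\right) - 87335 = \left(21 + 1424\right) - 87335 = 1445 - 87335 = -85890$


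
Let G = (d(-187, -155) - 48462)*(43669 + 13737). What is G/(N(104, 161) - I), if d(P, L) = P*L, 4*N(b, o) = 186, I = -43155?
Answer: -2236193324/86403 ≈ -25881.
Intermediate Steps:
N(b, o) = 93/2 (N(b, o) = (¼)*186 = 93/2)
d(P, L) = L*P
G = -1118096662 (G = (-155*(-187) - 48462)*(43669 + 13737) = (28985 - 48462)*57406 = -19477*57406 = -1118096662)
G/(N(104, 161) - I) = -1118096662/(93/2 - 1*(-43155)) = -1118096662/(93/2 + 43155) = -1118096662/86403/2 = -1118096662*2/86403 = -2236193324/86403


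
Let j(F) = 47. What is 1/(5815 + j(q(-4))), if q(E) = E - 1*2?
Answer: 1/5862 ≈ 0.00017059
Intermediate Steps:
q(E) = -2 + E (q(E) = E - 2 = -2 + E)
1/(5815 + j(q(-4))) = 1/(5815 + 47) = 1/5862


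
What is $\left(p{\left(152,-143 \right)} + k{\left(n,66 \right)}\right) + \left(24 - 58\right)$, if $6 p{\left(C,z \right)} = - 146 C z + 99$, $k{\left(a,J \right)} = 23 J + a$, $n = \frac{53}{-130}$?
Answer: $\frac{103429838}{195} \approx 5.3041 \cdot 10^{5}$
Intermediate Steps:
$n = - \frac{53}{130}$ ($n = 53 \left(- \frac{1}{130}\right) = - \frac{53}{130} \approx -0.40769$)
$k{\left(a,J \right)} = a + 23 J$
$p{\left(C,z \right)} = \frac{33}{2} - \frac{73 C z}{3}$ ($p{\left(C,z \right)} = \frac{- 146 C z + 99}{6} = \frac{99 - 146 C z}{6} = \frac{33}{2} - \frac{73 C z}{3}$)
$\left(p{\left(152,-143 \right)} + k{\left(n,66 \right)}\right) + \left(24 - 58\right) = \left(\left(\frac{33}{2} - \frac{11096}{3} \left(-143\right)\right) + \left(- \frac{53}{130} + 23 \cdot 66\right)\right) + \left(24 - 58\right) = \left(\left(\frac{33}{2} + \frac{1586728}{3}\right) + \left(- \frac{53}{130} + 1518\right)\right) + \left(24 - 58\right) = \left(\frac{3173555}{6} + \frac{197287}{130}\right) - 34 = \frac{103436468}{195} - 34 = \frac{103429838}{195}$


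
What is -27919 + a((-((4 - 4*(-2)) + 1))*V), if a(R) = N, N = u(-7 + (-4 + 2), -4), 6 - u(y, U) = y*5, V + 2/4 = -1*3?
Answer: -27868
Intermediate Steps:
V = -7/2 (V = -½ - 1*3 = -½ - 3 = -7/2 ≈ -3.5000)
u(y, U) = 6 - 5*y (u(y, U) = 6 - y*5 = 6 - 5*y)
N = 51 (N = 6 - 5*(-7 + (-4 + 2)) = 6 - 5*(-7 - 2) = 6 - 5*(-9) = 6 + 45 = 51)
a(R) = 51
-27919 + a((-((4 - 4*(-2)) + 1))*V) = -27919 + 51 = -27868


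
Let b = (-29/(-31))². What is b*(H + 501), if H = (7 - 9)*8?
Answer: 407885/961 ≈ 424.44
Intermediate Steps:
b = 841/961 (b = (-29*(-1/31))² = (29/31)² = 841/961 ≈ 0.87513)
H = -16 (H = -2*8 = -16)
b*(H + 501) = 841*(-16 + 501)/961 = (841/961)*485 = 407885/961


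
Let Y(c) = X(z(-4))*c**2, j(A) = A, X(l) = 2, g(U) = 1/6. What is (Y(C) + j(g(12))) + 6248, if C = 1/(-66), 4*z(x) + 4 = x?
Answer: 6804254/1089 ≈ 6248.2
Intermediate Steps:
g(U) = 1/6 (g(U) = 1*(1/6) = 1/6)
z(x) = -1 + x/4
C = -1/66 ≈ -0.015152
Y(c) = 2*c**2
(Y(C) + j(g(12))) + 6248 = (2*(-1/66)**2 + 1/6) + 6248 = (2*(1/4356) + 1/6) + 6248 = (1/2178 + 1/6) + 6248 = 182/1089 + 6248 = 6804254/1089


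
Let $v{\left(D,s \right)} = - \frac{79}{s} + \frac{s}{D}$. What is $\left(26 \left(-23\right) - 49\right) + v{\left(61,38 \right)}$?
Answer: $- \frac{1503121}{2318} \approx -648.46$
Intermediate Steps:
$\left(26 \left(-23\right) - 49\right) + v{\left(61,38 \right)} = \left(26 \left(-23\right) - 49\right) + \left(- \frac{79}{38} + \frac{38}{61}\right) = \left(-598 - 49\right) + \left(\left(-79\right) \frac{1}{38} + 38 \cdot \frac{1}{61}\right) = -647 + \left(- \frac{79}{38} + \frac{38}{61}\right) = -647 - \frac{3375}{2318} = - \frac{1503121}{2318}$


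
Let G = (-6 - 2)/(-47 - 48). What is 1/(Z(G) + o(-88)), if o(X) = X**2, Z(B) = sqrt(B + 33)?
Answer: 735680/5697102777 - sqrt(298585)/5697102777 ≈ 0.00012904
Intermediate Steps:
G = 8/95 (G = -8/(-95) = -8*(-1/95) = 8/95 ≈ 0.084211)
Z(B) = sqrt(33 + B)
1/(Z(G) + o(-88)) = 1/(sqrt(33 + 8/95) + (-88)**2) = 1/(sqrt(3143/95) + 7744) = 1/(sqrt(298585)/95 + 7744) = 1/(7744 + sqrt(298585)/95)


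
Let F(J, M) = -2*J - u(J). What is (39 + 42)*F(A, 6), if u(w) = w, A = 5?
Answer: -1215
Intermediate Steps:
F(J, M) = -3*J (F(J, M) = -2*J - J = -3*J)
(39 + 42)*F(A, 6) = (39 + 42)*(-3*5) = 81*(-15) = -1215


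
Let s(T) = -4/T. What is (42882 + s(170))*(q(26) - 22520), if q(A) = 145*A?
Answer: -13668630000/17 ≈ -8.0404e+8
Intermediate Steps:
(42882 + s(170))*(q(26) - 22520) = (42882 - 4/170)*(145*26 - 22520) = (42882 - 4*1/170)*(3770 - 22520) = (42882 - 2/85)*(-18750) = (3644968/85)*(-18750) = -13668630000/17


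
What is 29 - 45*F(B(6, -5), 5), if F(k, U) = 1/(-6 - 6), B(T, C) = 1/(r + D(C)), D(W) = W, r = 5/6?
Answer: 131/4 ≈ 32.750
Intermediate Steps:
r = ⅚ (r = 5*(⅙) = ⅚ ≈ 0.83333)
B(T, C) = 1/(⅚ + C)
F(k, U) = -1/12 (F(k, U) = 1/(-12) = -1/12)
29 - 45*F(B(6, -5), 5) = 29 - 45*(-1/12) = 29 + 15/4 = 131/4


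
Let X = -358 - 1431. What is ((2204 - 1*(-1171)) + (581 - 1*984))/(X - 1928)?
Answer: -2972/3717 ≈ -0.79957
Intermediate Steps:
X = -1789
((2204 - 1*(-1171)) + (581 - 1*984))/(X - 1928) = ((2204 - 1*(-1171)) + (581 - 1*984))/(-1789 - 1928) = ((2204 + 1171) + (581 - 984))/(-3717) = (3375 - 403)*(-1/3717) = 2972*(-1/3717) = -2972/3717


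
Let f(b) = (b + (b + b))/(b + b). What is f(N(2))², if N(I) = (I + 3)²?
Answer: 9/4 ≈ 2.2500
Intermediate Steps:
N(I) = (3 + I)²
f(b) = 3/2 (f(b) = (b + 2*b)/((2*b)) = (3*b)*(1/(2*b)) = 3/2)
f(N(2))² = (3/2)² = 9/4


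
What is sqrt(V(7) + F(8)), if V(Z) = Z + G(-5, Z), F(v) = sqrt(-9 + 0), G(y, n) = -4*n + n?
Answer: sqrt(-14 + 3*I) ≈ 0.39864 + 3.7628*I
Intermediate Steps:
G(y, n) = -3*n
F(v) = 3*I (F(v) = sqrt(-9) = 3*I)
V(Z) = -2*Z (V(Z) = Z - 3*Z = -2*Z)
sqrt(V(7) + F(8)) = sqrt(-2*7 + 3*I) = sqrt(-14 + 3*I)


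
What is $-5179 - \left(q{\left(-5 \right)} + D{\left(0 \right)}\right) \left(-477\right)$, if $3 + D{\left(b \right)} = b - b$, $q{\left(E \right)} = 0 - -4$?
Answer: $-4702$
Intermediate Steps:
$q{\left(E \right)} = 4$ ($q{\left(E \right)} = 0 + 4 = 4$)
$D{\left(b \right)} = -3$ ($D{\left(b \right)} = -3 + \left(b - b\right) = -3 + 0 = -3$)
$-5179 - \left(q{\left(-5 \right)} + D{\left(0 \right)}\right) \left(-477\right) = -5179 - \left(4 - 3\right) \left(-477\right) = -5179 - 1 \left(-477\right) = -5179 - -477 = -5179 + 477 = -4702$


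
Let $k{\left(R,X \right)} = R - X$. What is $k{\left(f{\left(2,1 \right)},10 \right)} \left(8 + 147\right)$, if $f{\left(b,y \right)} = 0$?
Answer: $-1550$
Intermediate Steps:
$k{\left(f{\left(2,1 \right)},10 \right)} \left(8 + 147\right) = \left(0 - 10\right) \left(8 + 147\right) = \left(0 - 10\right) 155 = \left(-10\right) 155 = -1550$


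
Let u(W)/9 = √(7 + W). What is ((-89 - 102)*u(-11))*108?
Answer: -371304*I ≈ -3.713e+5*I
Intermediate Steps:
u(W) = 9*√(7 + W)
((-89 - 102)*u(-11))*108 = ((-89 - 102)*(9*√(7 - 11)))*108 = -1719*√(-4)*108 = -1719*2*I*108 = -3438*I*108 = -371304*I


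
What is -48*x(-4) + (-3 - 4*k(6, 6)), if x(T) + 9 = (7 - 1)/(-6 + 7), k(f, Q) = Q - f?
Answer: 141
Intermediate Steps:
x(T) = -3 (x(T) = -9 + (7 - 1)/(-6 + 7) = -9 + 6/1 = -9 + 6*1 = -9 + 6 = -3)
-48*x(-4) + (-3 - 4*k(6, 6)) = -48*(-3) + (-3 - 4*(6 - 1*6)) = 144 + (-3 - 4*(6 - 6)) = 144 + (-3 - 4*0) = 144 + (-3 + 0) = 144 - 3 = 141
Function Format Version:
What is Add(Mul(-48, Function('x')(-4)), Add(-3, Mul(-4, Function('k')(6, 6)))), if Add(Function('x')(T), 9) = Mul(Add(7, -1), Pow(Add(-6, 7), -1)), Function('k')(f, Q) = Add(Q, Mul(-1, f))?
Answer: 141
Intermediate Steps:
Function('x')(T) = -3 (Function('x')(T) = Add(-9, Mul(Add(7, -1), Pow(Add(-6, 7), -1))) = Add(-9, Mul(6, Pow(1, -1))) = Add(-9, Mul(6, 1)) = Add(-9, 6) = -3)
Add(Mul(-48, Function('x')(-4)), Add(-3, Mul(-4, Function('k')(6, 6)))) = Add(Mul(-48, -3), Add(-3, Mul(-4, Add(6, Mul(-1, 6))))) = Add(144, Add(-3, Mul(-4, Add(6, -6)))) = Add(144, Add(-3, Mul(-4, 0))) = Add(144, Add(-3, 0)) = Add(144, -3) = 141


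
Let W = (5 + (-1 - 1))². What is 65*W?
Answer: 585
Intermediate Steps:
W = 9 (W = (5 - 2)² = 3² = 9)
65*W = 65*9 = 585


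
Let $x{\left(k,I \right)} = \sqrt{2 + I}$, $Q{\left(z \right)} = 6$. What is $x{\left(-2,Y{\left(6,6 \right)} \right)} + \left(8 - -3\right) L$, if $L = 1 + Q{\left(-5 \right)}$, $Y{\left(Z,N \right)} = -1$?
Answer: $78$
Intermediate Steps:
$L = 7$ ($L = 1 + 6 = 7$)
$x{\left(-2,Y{\left(6,6 \right)} \right)} + \left(8 - -3\right) L = \sqrt{2 - 1} + \left(8 - -3\right) 7 = \sqrt{1} + \left(8 + 3\right) 7 = 1 + 11 \cdot 7 = 1 + 77 = 78$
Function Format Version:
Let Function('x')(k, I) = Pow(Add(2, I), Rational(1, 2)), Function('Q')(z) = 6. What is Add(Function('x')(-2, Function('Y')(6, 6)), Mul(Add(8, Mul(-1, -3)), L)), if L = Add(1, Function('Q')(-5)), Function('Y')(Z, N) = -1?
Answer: 78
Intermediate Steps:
L = 7 (L = Add(1, 6) = 7)
Add(Function('x')(-2, Function('Y')(6, 6)), Mul(Add(8, Mul(-1, -3)), L)) = Add(Pow(Add(2, -1), Rational(1, 2)), Mul(Add(8, Mul(-1, -3)), 7)) = Add(Pow(1, Rational(1, 2)), Mul(Add(8, 3), 7)) = Add(1, Mul(11, 7)) = Add(1, 77) = 78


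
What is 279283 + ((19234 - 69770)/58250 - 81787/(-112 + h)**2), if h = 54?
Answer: 27360703801573/97976500 ≈ 2.7926e+5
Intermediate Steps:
279283 + ((19234 - 69770)/58250 - 81787/(-112 + h)**2) = 279283 + ((19234 - 69770)/58250 - 81787/(-112 + 54)**2) = 279283 + (-50536*1/58250 - 81787/((-58)**2)) = 279283 + (-25268/29125 - 81787/3364) = 279283 - 2467047927/97976500 = 27360703801573/97976500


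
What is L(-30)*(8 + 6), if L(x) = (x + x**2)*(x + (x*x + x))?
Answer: 10231200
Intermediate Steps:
L(x) = (x + x**2)*(x**2 + 2*x) (L(x) = (x + x**2)*(x + (x**2 + x)) = (x + x**2)*(x + (x + x**2)) = (x + x**2)*(x**2 + 2*x))
L(-30)*(8 + 6) = ((-30)**2*(2 + (-30)**2 + 3*(-30)))*(8 + 6) = (900*(2 + 900 - 90))*14 = (900*812)*14 = 730800*14 = 10231200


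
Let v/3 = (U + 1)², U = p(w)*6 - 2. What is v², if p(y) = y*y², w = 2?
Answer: 43917129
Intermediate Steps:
p(y) = y³
U = 46 (U = 2³*6 - 2 = 8*6 - 2 = 48 - 2 = 46)
v = 6627 (v = 3*(46 + 1)² = 3*47² = 3*2209 = 6627)
v² = 6627² = 43917129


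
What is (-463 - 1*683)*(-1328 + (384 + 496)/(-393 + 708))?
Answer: 31892416/21 ≈ 1.5187e+6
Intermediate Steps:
(-463 - 1*683)*(-1328 + (384 + 496)/(-393 + 708)) = (-463 - 683)*(-1328 + 880/315) = -1146*(-1328 + 880*(1/315)) = -1146*(-1328 + 176/63) = -1146*(-83488/63) = 31892416/21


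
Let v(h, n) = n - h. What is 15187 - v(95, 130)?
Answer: 15152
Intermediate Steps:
15187 - v(95, 130) = 15187 - (130 - 1*95) = 15187 - (130 - 95) = 15187 - 1*35 = 15187 - 35 = 15152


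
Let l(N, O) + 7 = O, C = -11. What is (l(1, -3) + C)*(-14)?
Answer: 294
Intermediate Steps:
l(N, O) = -7 + O
(l(1, -3) + C)*(-14) = ((-7 - 3) - 11)*(-14) = (-10 - 11)*(-14) = -21*(-14) = 294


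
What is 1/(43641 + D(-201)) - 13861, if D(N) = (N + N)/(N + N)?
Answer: -604921761/43642 ≈ -13861.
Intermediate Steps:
D(N) = 1 (D(N) = (2*N)/((2*N)) = (2*N)*(1/(2*N)) = 1)
1/(43641 + D(-201)) - 13861 = 1/(43641 + 1) - 13861 = 1/43642 - 13861 = -604921761/43642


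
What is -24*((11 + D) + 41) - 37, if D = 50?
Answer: -2485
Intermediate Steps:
-24*((11 + D) + 41) - 37 = -24*((11 + 50) + 41) - 37 = -24*(61 + 41) - 37 = -24*102 - 37 = -2448 - 37 = -2485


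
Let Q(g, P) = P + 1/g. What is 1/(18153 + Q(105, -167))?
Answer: 105/1888531 ≈ 5.5599e-5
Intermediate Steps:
1/(18153 + Q(105, -167)) = 1/(18153 + (-167 + 1/105)) = 1/(18153 - 17534/105) = 1/(1888531/105) = 105/1888531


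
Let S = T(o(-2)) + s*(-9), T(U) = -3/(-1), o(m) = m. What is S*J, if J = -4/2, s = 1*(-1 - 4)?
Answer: -96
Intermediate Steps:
s = -5 (s = 1*(-5) = -5)
T(U) = 3 (T(U) = -3*(-1) = 3)
S = 48 (S = 3 - 5*(-9) = 3 + 45 = 48)
J = -2 (J = -4*1/2 = -2)
S*J = 48*(-2) = -96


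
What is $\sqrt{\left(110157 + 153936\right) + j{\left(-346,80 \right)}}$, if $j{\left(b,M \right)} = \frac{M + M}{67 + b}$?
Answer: $\frac{\sqrt{2284135397}}{93} \approx 513.9$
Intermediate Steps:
$j{\left(b,M \right)} = \frac{2 M}{67 + b}$
$\sqrt{\left(110157 + 153936\right) + j{\left(-346,80 \right)}} = \sqrt{\left(110157 + 153936\right) + 2 \cdot 80 \frac{1}{67 - 346}} = \sqrt{264093 + 2 \cdot 80 \frac{1}{-279}} = \sqrt{264093 + 2 \cdot 80 \left(- \frac{1}{279}\right)} = \sqrt{264093 - \frac{160}{279}} = \sqrt{\frac{73681787}{279}} = \frac{\sqrt{2284135397}}{93}$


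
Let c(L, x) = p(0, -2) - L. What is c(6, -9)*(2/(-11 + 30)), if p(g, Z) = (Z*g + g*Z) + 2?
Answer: -8/19 ≈ -0.42105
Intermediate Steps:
p(g, Z) = 2 + 2*Z*g (p(g, Z) = (Z*g + Z*g) + 2 = 2*Z*g + 2 = 2 + 2*Z*g)
c(L, x) = 2 - L (c(L, x) = (2 + 2*(-2)*0) - L = (2 + 0) - L = 2 - L)
c(6, -9)*(2/(-11 + 30)) = (2 - 1*6)*(2/(-11 + 30)) = (2 - 6)*(2/19) = -4*2/19 = -8/19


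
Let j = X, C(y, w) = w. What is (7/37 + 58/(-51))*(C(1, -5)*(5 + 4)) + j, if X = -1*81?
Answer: -24114/629 ≈ -38.337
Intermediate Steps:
X = -81
j = -81
(7/37 + 58/(-51))*(C(1, -5)*(5 + 4)) + j = (7/37 + 58/(-51))*(-5*(5 + 4)) - 81 = (7*(1/37) + 58*(-1/51))*(-5*9) - 81 = (7/37 - 58/51)*(-45) - 81 = -1789/1887*(-45) - 81 = 26835/629 - 81 = -24114/629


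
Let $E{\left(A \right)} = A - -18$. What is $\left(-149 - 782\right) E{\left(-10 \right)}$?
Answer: $-7448$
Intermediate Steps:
$E{\left(A \right)} = 18 + A$ ($E{\left(A \right)} = A + 18 = 18 + A$)
$\left(-149 - 782\right) E{\left(-10 \right)} = \left(-149 - 782\right) \left(18 - 10\right) = \left(-931\right) 8 = -7448$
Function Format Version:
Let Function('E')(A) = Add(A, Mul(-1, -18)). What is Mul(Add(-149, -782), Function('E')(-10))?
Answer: -7448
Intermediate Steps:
Function('E')(A) = Add(18, A) (Function('E')(A) = Add(A, 18) = Add(18, A))
Mul(Add(-149, -782), Function('E')(-10)) = Mul(Add(-149, -782), Add(18, -10)) = Mul(-931, 8) = -7448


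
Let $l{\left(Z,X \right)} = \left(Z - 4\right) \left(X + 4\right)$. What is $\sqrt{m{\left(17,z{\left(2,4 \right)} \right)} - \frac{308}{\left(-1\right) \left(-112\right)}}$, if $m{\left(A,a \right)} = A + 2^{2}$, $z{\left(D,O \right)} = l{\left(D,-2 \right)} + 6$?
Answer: $\frac{\sqrt{73}}{2} \approx 4.272$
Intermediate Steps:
$l{\left(Z,X \right)} = \left(-4 + Z\right) \left(4 + X\right)$
$z{\left(D,O \right)} = -2 + 2 D$ ($z{\left(D,O \right)} = \left(-16 - -8 + 4 D - 2 D\right) + 6 = \left(-16 + 8 + 4 D - 2 D\right) + 6 = \left(-8 + 2 D\right) + 6 = -2 + 2 D$)
$m{\left(A,a \right)} = 4 + A$ ($m{\left(A,a \right)} = A + 4 = 4 + A$)
$\sqrt{m{\left(17,z{\left(2,4 \right)} \right)} - \frac{308}{\left(-1\right) \left(-112\right)}} = \sqrt{\left(4 + 17\right) - \frac{308}{\left(-1\right) \left(-112\right)}} = \sqrt{21 - \frac{308}{112}} = \sqrt{21 - \frac{11}{4}} = \sqrt{\frac{73}{4}} = \frac{\sqrt{73}}{2}$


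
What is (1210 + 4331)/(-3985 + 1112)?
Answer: -5541/2873 ≈ -1.9286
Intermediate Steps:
(1210 + 4331)/(-3985 + 1112) = 5541/(-2873) = 5541*(-1/2873) = -5541/2873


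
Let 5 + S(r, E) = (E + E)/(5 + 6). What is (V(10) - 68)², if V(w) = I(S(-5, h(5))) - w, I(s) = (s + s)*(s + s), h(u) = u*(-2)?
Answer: 170615844/14641 ≈ 11653.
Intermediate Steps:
h(u) = -2*u
S(r, E) = -5 + 2*E/11 (S(r, E) = -5 + (E + E)/(5 + 6) = -5 + (2*E)/11 = -5 + (2*E)*(1/11) = -5 + 2*E/11)
I(s) = 4*s² (I(s) = (2*s)*(2*s) = 4*s²)
V(w) = 22500/121 - w (V(w) = 4*(-5 + 2*(-2*5)/11)² - w = 4*(-5 + (2/11)*(-10))² - w = 4*(-5 - 20/11)² - w = 4*(-75/11)² - w = 4*(5625/121) - w = 22500/121 - w)
(V(10) - 68)² = ((22500/121 - 1*10) - 68)² = ((22500/121 - 10) - 68)² = (21290/121 - 68)² = (13062/121)² = 170615844/14641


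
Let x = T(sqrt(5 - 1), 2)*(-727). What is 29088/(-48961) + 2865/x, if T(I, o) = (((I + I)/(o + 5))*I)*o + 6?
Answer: -2208437463/2064489526 ≈ -1.0697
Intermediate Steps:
T(I, o) = 6 + 2*o*I**2/(5 + o) (T(I, o) = (((2*I)/(5 + o))*I)*o + 6 = ((2*I/(5 + o))*I)*o + 6 = (2*I**2/(5 + o))*o + 6 = 2*o*I**2/(5 + o) + 6 = 6 + 2*o*I**2/(5 + o))
x = -42166/7 (x = (2*(15 + 3*2 + 2*(sqrt(5 - 1))**2)/(5 + 2))*(-727) = (2*(15 + 6 + 2*(sqrt(4))**2)/7)*(-727) = (2*(1/7)*(15 + 6 + 2*2**2))*(-727) = (2*(1/7)*(15 + 6 + 2*4))*(-727) = (2*(1/7)*(15 + 6 + 8))*(-727) = (2*(1/7)*29)*(-727) = (58/7)*(-727) = -42166/7 ≈ -6023.7)
29088/(-48961) + 2865/x = 29088/(-48961) + 2865/(-42166/7) = 29088*(-1/48961) + 2865*(-7/42166) = -29088/48961 - 20055/42166 = -2208437463/2064489526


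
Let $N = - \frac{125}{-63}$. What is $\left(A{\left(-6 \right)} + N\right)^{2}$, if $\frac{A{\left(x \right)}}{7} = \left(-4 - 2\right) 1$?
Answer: $\frac{6355441}{3969} \approx 1601.3$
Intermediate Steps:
$A{\left(x \right)} = -42$ ($A{\left(x \right)} = 7 \left(-4 - 2\right) 1 = 7 \left(\left(-6\right) 1\right) = 7 \left(-6\right) = -42$)
$N = \frac{125}{63}$ ($N = \left(-125\right) \left(- \frac{1}{63}\right) = \frac{125}{63} \approx 1.9841$)
$\left(A{\left(-6 \right)} + N\right)^{2} = \left(-42 + \frac{125}{63}\right)^{2} = \left(- \frac{2521}{63}\right)^{2} = \frac{6355441}{3969}$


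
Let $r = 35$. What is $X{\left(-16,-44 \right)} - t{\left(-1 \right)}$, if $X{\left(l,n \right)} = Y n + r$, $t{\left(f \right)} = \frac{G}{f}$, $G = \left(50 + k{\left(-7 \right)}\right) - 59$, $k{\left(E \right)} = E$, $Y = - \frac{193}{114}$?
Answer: $\frac{5329}{57} \approx 93.491$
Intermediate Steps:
$Y = - \frac{193}{114}$ ($Y = \left(-193\right) \frac{1}{114} = - \frac{193}{114} \approx -1.693$)
$G = -16$ ($G = \left(50 - 7\right) - 59 = 43 - 59 = -16$)
$t{\left(f \right)} = - \frac{16}{f}$
$X{\left(l,n \right)} = 35 - \frac{193 n}{114}$ ($X{\left(l,n \right)} = - \frac{193 n}{114} + 35 = 35 - \frac{193 n}{114}$)
$X{\left(-16,-44 \right)} - t{\left(-1 \right)} = \left(35 - - \frac{4246}{57}\right) - - \frac{16}{-1} = \left(35 + \frac{4246}{57}\right) - \left(-16\right) \left(-1\right) = \frac{6241}{57} - 16 = \frac{5329}{57}$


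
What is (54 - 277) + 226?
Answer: 3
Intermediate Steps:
(54 - 277) + 226 = -223 + 226 = 3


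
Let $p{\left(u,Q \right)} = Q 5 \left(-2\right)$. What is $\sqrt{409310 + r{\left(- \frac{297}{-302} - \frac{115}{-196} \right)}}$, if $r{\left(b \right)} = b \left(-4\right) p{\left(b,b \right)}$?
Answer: $\frac{5 \sqrt{3586105136946}}{14798} \approx 639.85$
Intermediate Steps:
$p{\left(u,Q \right)} = - 10 Q$ ($p{\left(u,Q \right)} = 5 Q \left(-2\right) = - 10 Q$)
$r{\left(b \right)} = 40 b^{2}$ ($r{\left(b \right)} = b \left(-4\right) \left(- 10 b\right) = - 4 b \left(- 10 b\right) = 40 b^{2}$)
$\sqrt{409310 + r{\left(- \frac{297}{-302} - \frac{115}{-196} \right)}} = \sqrt{409310 + 40 \left(- \frac{297}{-302} - \frac{115}{-196}\right)^{2}} = \sqrt{409310 + 40 \left(\left(-297\right) \left(- \frac{1}{302}\right) - - \frac{115}{196}\right)^{2}} = \sqrt{409310 + 40 \left(\frac{297}{302} + \frac{115}{196}\right)^{2}} = \sqrt{409310 + 40 \left(\frac{46471}{29596}\right)^{2}} = \sqrt{409310 + 40 \cdot \frac{2159553841}{875923216}} = \sqrt{409310 + \frac{10797769205}{109490402}} = \sqrt{\frac{44826314211825}{109490402}} = \frac{5 \sqrt{3586105136946}}{14798}$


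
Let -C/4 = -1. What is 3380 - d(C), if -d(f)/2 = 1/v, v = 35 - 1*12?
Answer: 77742/23 ≈ 3380.1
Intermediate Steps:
v = 23 (v = 35 - 12 = 23)
C = 4 (C = -4*(-1) = 4)
d(f) = -2/23
3380 - d(C) = 3380 - 1*(-2/23) = 3380 + 2/23 = 77742/23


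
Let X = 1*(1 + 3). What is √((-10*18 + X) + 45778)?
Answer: 151*√2 ≈ 213.55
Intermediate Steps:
X = 4 (X = 1*4 = 4)
√((-10*18 + X) + 45778) = √((-10*18 + 4) + 45778) = √((-180 + 4) + 45778) = √(-176 + 45778) = √45602 = 151*√2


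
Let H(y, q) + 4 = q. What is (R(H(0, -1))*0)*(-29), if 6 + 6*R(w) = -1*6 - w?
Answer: 0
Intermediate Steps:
H(y, q) = -4 + q
R(w) = -2 - w/6 (R(w) = -1 + (-1*6 - w)/6 = -1 + (-6 - w)/6 = -1 + (-1 - w/6) = -2 - w/6)
(R(H(0, -1))*0)*(-29) = ((-2 - (-4 - 1)/6)*0)*(-29) = ((-2 - ⅙*(-5))*0)*(-29) = ((-2 + ⅚)*0)*(-29) = -7/6*0*(-29) = 0*(-29) = 0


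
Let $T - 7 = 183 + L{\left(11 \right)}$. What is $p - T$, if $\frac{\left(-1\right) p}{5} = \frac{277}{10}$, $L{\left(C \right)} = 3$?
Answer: $- \frac{663}{2} \approx -331.5$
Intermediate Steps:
$p = - \frac{277}{2}$ ($p = - 5 \cdot \frac{277}{10} = - 5 \cdot 277 \cdot \frac{1}{10} = \left(-5\right) \frac{277}{10} = - \frac{277}{2} \approx -138.5$)
$T = 193$ ($T = 7 + \left(183 + 3\right) = 7 + 186 = 193$)
$p - T = - \frac{277}{2} - 193 = - \frac{663}{2}$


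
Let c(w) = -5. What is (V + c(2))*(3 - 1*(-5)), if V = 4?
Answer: -8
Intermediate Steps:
(V + c(2))*(3 - 1*(-5)) = (4 - 5)*(3 - 1*(-5)) = -(3 + 5) = -1*8 = -8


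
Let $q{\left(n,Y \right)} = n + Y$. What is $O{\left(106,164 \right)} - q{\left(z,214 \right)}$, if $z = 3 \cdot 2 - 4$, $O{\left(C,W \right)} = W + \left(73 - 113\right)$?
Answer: $-92$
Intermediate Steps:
$O{\left(C,W \right)} = -40 + W$ ($O{\left(C,W \right)} = W + \left(73 - 113\right) = W - 40 = -40 + W$)
$z = 2$ ($z = 6 - 4 = 2$)
$q{\left(n,Y \right)} = Y + n$
$O{\left(106,164 \right)} - q{\left(z,214 \right)} = \left(-40 + 164\right) - \left(214 + 2\right) = 124 - 216 = -92$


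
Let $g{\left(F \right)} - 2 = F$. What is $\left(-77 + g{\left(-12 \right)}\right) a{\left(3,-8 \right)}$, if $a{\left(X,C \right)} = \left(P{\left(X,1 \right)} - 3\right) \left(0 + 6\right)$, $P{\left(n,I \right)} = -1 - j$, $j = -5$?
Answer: $-522$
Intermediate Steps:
$g{\left(F \right)} = 2 + F$
$P{\left(n,I \right)} = 4$ ($P{\left(n,I \right)} = -1 - -5 = -1 + 5 = 4$)
$a{\left(X,C \right)} = 6$ ($a{\left(X,C \right)} = \left(4 - 3\right) \left(0 + 6\right) = 1 \cdot 6 = 6$)
$\left(-77 + g{\left(-12 \right)}\right) a{\left(3,-8 \right)} = \left(-77 + \left(2 - 12\right)\right) 6 = \left(-77 - 10\right) 6 = \left(-87\right) 6 = -522$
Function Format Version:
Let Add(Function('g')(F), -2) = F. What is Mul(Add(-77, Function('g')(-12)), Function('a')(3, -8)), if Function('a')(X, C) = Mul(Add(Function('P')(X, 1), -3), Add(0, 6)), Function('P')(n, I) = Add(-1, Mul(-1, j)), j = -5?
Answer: -522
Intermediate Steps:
Function('g')(F) = Add(2, F)
Function('P')(n, I) = 4 (Function('P')(n, I) = Add(-1, Mul(-1, -5)) = Add(-1, 5) = 4)
Function('a')(X, C) = 6 (Function('a')(X, C) = Mul(Add(4, -3), Add(0, 6)) = Mul(1, 6) = 6)
Mul(Add(-77, Function('g')(-12)), Function('a')(3, -8)) = Mul(Add(-77, Add(2, -12)), 6) = Mul(Add(-77, -10), 6) = Mul(-87, 6) = -522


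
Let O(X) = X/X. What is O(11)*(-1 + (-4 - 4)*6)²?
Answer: 2401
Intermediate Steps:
O(X) = 1
O(11)*(-1 + (-4 - 4)*6)² = 1*(-1 + (-4 - 4)*6)² = 1*(-1 - 8*6)² = 1*(-1 - 48)² = 1*(-49)² = 1*2401 = 2401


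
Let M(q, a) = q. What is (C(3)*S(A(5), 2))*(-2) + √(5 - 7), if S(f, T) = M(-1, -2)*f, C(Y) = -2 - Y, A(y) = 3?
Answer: -30 + I*√2 ≈ -30.0 + 1.4142*I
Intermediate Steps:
S(f, T) = -f
(C(3)*S(A(5), 2))*(-2) + √(5 - 7) = ((-2 - 1*3)*(-1*3))*(-2) + √(5 - 7) = ((-2 - 3)*(-3))*(-2) + √(-2) = -5*(-3)*(-2) + I*√2 = 15*(-2) + I*√2 = -30 + I*√2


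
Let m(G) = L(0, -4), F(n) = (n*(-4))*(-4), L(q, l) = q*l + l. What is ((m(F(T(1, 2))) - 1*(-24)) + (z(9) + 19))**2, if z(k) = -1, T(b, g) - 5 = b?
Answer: 1444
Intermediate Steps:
T(b, g) = 5 + b
L(q, l) = l + l*q (L(q, l) = l*q + l = l + l*q)
F(n) = 16*n (F(n) = -4*n*(-4) = 16*n)
m(G) = -4 (m(G) = -4*(1 + 0) = -4*1 = -4)
((m(F(T(1, 2))) - 1*(-24)) + (z(9) + 19))**2 = ((-4 - 1*(-24)) + (-1 + 19))**2 = ((-4 + 24) + 18)**2 = (20 + 18)**2 = 38**2 = 1444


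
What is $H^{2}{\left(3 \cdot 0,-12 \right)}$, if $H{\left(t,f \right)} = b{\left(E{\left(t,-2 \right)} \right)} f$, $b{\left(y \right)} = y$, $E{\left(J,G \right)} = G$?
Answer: $576$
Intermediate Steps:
$H{\left(t,f \right)} = - 2 f$
$H^{2}{\left(3 \cdot 0,-12 \right)} = \left(\left(-2\right) \left(-12\right)\right)^{2} = 24^{2} = 576$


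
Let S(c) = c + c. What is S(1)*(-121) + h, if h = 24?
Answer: -218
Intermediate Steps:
S(c) = 2*c
S(1)*(-121) + h = (2*1)*(-121) + 24 = 2*(-121) + 24 = -242 + 24 = -218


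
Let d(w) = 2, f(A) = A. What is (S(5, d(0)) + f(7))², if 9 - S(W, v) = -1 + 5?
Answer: 144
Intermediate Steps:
S(W, v) = 5 (S(W, v) = 9 - (-1 + 5) = 9 - 1*4 = 9 - 4 = 5)
(S(5, d(0)) + f(7))² = (5 + 7)² = 12² = 144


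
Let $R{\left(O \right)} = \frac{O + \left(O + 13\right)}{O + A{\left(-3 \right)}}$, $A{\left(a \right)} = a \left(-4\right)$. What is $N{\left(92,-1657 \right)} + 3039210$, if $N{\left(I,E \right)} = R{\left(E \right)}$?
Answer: $\frac{4999503751}{1645} \approx 3.0392 \cdot 10^{6}$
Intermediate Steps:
$A{\left(a \right)} = - 4 a$
$R{\left(O \right)} = \frac{13 + 2 O}{12 + O}$ ($R{\left(O \right)} = \frac{O + \left(O + 13\right)}{O - -12} = \frac{O + \left(13 + O\right)}{O + 12} = \frac{13 + 2 O}{12 + O}$)
$N{\left(I,E \right)} = \frac{13 + 2 E}{12 + E}$
$N{\left(92,-1657 \right)} + 3039210 = \frac{13 + 2 \left(-1657\right)}{12 - 1657} + 3039210 = \frac{13 - 3314}{-1645} + 3039210 = \left(- \frac{1}{1645}\right) \left(-3301\right) + 3039210 = \frac{3301}{1645} + 3039210 = \frac{4999503751}{1645}$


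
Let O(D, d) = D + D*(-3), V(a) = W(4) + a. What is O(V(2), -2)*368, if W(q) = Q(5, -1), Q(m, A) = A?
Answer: -736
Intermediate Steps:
W(q) = -1
V(a) = -1 + a
O(D, d) = -2*D (O(D, d) = D - 3*D = -2*D)
O(V(2), -2)*368 = -2*(-1 + 2)*368 = -2*1*368 = -2*368 = -736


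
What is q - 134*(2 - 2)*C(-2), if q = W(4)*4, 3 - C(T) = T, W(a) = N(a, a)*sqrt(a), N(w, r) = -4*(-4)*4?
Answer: 512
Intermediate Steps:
N(w, r) = 64 (N(w, r) = 16*4 = 64)
W(a) = 64*sqrt(a)
C(T) = 3 - T
q = 512 (q = (64*sqrt(4))*4 = (64*2)*4 = 128*4 = 512)
q - 134*(2 - 2)*C(-2) = 512 - 134*(2 - 2)*(3 - 1*(-2)) = 512 - 0*(3 + 2) = 512 - 0*5 = 512 - 134*0 = 512 + 0 = 512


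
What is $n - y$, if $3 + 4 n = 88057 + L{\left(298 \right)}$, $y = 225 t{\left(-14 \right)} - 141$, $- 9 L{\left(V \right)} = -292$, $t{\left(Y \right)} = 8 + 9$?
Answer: $\frac{330077}{18} \approx 18338.0$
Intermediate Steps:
$t{\left(Y \right)} = 17$
$L{\left(V \right)} = \frac{292}{9}$ ($L{\left(V \right)} = \left(- \frac{1}{9}\right) \left(-292\right) = \frac{292}{9}$)
$y = 3684$ ($y = 225 \cdot 17 - 141 = 3825 - 141 = 3684$)
$n = \frac{396389}{18}$ ($n = - \frac{3}{4} + \frac{88057 + \frac{292}{9}}{4} = - \frac{3}{4} + \frac{1}{4} \cdot \frac{792805}{9} = - \frac{3}{4} + \frac{792805}{36} = \frac{396389}{18} \approx 22022.0$)
$n - y = \frac{396389}{18} - 3684 = \frac{330077}{18}$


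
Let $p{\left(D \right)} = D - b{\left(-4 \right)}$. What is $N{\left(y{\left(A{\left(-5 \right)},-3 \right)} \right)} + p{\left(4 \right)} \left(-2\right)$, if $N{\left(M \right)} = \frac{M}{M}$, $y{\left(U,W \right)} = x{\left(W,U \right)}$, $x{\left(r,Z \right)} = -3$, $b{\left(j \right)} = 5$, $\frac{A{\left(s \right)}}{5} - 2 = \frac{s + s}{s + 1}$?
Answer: $3$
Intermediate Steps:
$A{\left(s \right)} = 10 + \frac{10 s}{1 + s}$ ($A{\left(s \right)} = 10 + 5 \frac{s + s}{s + 1} = 10 + 5 \frac{2 s}{1 + s} = 10 + \frac{10 s}{1 + s}$)
$y{\left(U,W \right)} = -3$
$N{\left(M \right)} = 1$
$p{\left(D \right)} = -5 + D$ ($p{\left(D \right)} = D - 5 = -5 + D$)
$N{\left(y{\left(A{\left(-5 \right)},-3 \right)} \right)} + p{\left(4 \right)} \left(-2\right) = 1 + \left(-5 + 4\right) \left(-2\right) = 1 - -2 = 1 + 2 = 3$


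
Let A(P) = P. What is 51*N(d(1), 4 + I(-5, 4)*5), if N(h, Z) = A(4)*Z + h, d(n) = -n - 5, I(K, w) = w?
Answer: 4590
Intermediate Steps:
d(n) = -5 - n
N(h, Z) = h + 4*Z (N(h, Z) = 4*Z + h = h + 4*Z)
51*N(d(1), 4 + I(-5, 4)*5) = 51*((-5 - 1*1) + 4*(4 + 4*5)) = 51*((-5 - 1) + 4*(4 + 20)) = 51*(-6 + 4*24) = 51*(-6 + 96) = 51*90 = 4590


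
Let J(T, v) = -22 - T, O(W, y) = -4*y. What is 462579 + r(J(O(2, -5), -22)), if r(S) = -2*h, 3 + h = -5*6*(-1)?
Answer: 462525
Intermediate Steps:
h = 27 (h = -3 - 5*6*(-1) = -3 - 30*(-1) = -3 + 30 = 27)
r(S) = -54 (r(S) = -2*27 = -54)
462579 + r(J(O(2, -5), -22)) = 462579 - 54 = 462525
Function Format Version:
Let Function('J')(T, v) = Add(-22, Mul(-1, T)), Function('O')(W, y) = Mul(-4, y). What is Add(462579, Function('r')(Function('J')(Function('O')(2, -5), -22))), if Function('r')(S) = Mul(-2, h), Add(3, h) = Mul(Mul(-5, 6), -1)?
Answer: 462525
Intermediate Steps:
h = 27 (h = Add(-3, Mul(Mul(-5, 6), -1)) = Add(-3, Mul(-30, -1)) = Add(-3, 30) = 27)
Function('r')(S) = -54 (Function('r')(S) = Mul(-2, 27) = -54)
Add(462579, Function('r')(Function('J')(Function('O')(2, -5), -22))) = Add(462579, -54) = 462525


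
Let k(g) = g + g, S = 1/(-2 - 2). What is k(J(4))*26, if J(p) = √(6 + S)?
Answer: 26*√23 ≈ 124.69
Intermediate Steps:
S = -¼ (S = 1/(-4) = -¼ ≈ -0.25000)
J(p) = √23/2 (J(p) = √(6 - ¼) = √(23/4) = √23/2)
k(g) = 2*g
k(J(4))*26 = (2*(√23/2))*26 = √23*26 = 26*√23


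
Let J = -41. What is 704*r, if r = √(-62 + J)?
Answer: 704*I*√103 ≈ 7144.8*I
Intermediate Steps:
r = I*√103 (r = √(-62 - 41) = √(-103) = I*√103 ≈ 10.149*I)
704*r = 704*(I*√103) = 704*I*√103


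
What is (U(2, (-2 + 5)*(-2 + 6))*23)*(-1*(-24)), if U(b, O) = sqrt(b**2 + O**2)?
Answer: 1104*sqrt(37) ≈ 6715.4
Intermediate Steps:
U(b, O) = sqrt(O**2 + b**2)
(U(2, (-2 + 5)*(-2 + 6))*23)*(-1*(-24)) = (sqrt(((-2 + 5)*(-2 + 6))**2 + 2**2)*23)*(-1*(-24)) = (sqrt((3*4)**2 + 4)*23)*24 = (sqrt(12**2 + 4)*23)*24 = (sqrt(144 + 4)*23)*24 = (sqrt(148)*23)*24 = ((2*sqrt(37))*23)*24 = (46*sqrt(37))*24 = 1104*sqrt(37)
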